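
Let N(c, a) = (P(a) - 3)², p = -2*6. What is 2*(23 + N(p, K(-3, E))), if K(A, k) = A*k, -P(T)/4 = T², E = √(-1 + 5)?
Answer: 43264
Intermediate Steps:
E = 2 (E = √4 = 2)
P(T) = -4*T²
p = -12
N(c, a) = (-3 - 4*a²)² (N(c, a) = (-4*a² - 3)² = (-3 - 4*a²)²)
2*(23 + N(p, K(-3, E))) = 2*(23 + (3 + 4*(-3*2)²)²) = 2*(23 + (3 + 4*(-6)²)²) = 2*(23 + (3 + 4*36)²) = 2*(23 + (3 + 144)²) = 2*(23 + 147²) = 2*(23 + 21609) = 2*21632 = 43264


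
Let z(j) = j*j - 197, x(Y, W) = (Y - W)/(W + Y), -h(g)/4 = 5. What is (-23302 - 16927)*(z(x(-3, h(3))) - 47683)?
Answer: 1018929404899/529 ≈ 1.9261e+9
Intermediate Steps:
h(g) = -20 (h(g) = -4*5 = -20)
x(Y, W) = (Y - W)/(W + Y)
z(j) = -197 + j**2 (z(j) = j**2 - 197 = -197 + j**2)
(-23302 - 16927)*(z(x(-3, h(3))) - 47683) = (-23302 - 16927)*((-197 + ((-3 - 1*(-20))/(-20 - 3))**2) - 47683) = -40229*((-197 + ((-3 + 20)/(-23))**2) - 47683) = -40229*((-197 + (-1/23*17)**2) - 47683) = -40229*((-197 + (-17/23)**2) - 47683) = -40229*((-197 + 289/529) - 47683) = -40229*(-103924/529 - 47683) = -40229*(-25328231/529) = 1018929404899/529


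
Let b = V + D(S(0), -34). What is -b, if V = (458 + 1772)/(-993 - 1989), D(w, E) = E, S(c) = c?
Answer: 51809/1491 ≈ 34.748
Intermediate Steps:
V = -1115/1491 (V = 2230/(-2982) = 2230*(-1/2982) = -1115/1491 ≈ -0.74782)
b = -51809/1491 (b = -1115/1491 - 34 = -51809/1491 ≈ -34.748)
-b = -1*(-51809/1491) = 51809/1491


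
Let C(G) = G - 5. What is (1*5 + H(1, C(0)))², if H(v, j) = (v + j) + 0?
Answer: 1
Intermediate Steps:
C(G) = -5 + G
H(v, j) = j + v (H(v, j) = (j + v) + 0 = j + v)
(1*5 + H(1, C(0)))² = (1*5 + ((-5 + 0) + 1))² = (5 + (-5 + 1))² = (5 - 4)² = 1² = 1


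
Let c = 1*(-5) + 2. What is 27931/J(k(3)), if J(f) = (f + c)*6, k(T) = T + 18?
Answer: 27931/108 ≈ 258.62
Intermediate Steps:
c = -3 (c = -5 + 2 = -3)
k(T) = 18 + T
J(f) = -18 + 6*f (J(f) = (f - 3)*6 = (-3 + f)*6 = -18 + 6*f)
27931/J(k(3)) = 27931/(-18 + 6*(18 + 3)) = 27931/(-18 + 6*21) = 27931/(-18 + 126) = 27931/108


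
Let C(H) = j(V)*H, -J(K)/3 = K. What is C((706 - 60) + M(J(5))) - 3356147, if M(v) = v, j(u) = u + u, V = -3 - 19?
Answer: -3383911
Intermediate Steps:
J(K) = -3*K
V = -22
j(u) = 2*u
C(H) = -44*H (C(H) = (2*(-22))*H = -44*H)
C((706 - 60) + M(J(5))) - 3356147 = -44*((706 - 60) - 3*5) - 3356147 = -44*(646 - 15) - 3356147 = -44*631 - 3356147 = -27764 - 3356147 = -3383911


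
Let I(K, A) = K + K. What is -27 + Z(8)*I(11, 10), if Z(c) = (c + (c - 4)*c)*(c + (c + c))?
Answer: 21093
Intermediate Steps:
I(K, A) = 2*K
Z(c) = 3*c*(c + c*(-4 + c)) (Z(c) = (c + (-4 + c)*c)*(c + 2*c) = (c + c*(-4 + c))*(3*c) = 3*c*(c + c*(-4 + c)))
-27 + Z(8)*I(11, 10) = -27 + (3*8²*(-3 + 8))*(2*11) = -27 + (3*64*5)*22 = -27 + 960*22 = -27 + 21120 = 21093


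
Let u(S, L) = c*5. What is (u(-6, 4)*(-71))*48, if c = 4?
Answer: -68160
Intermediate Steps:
u(S, L) = 20 (u(S, L) = 4*5 = 20)
(u(-6, 4)*(-71))*48 = (20*(-71))*48 = -1420*48 = -68160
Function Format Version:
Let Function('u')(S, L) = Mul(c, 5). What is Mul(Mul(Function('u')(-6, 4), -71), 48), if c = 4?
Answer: -68160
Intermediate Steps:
Function('u')(S, L) = 20 (Function('u')(S, L) = Mul(4, 5) = 20)
Mul(Mul(Function('u')(-6, 4), -71), 48) = Mul(Mul(20, -71), 48) = Mul(-1420, 48) = -68160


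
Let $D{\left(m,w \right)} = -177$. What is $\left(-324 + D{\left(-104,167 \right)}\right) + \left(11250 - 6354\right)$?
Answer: $4395$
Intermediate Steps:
$\left(-324 + D{\left(-104,167 \right)}\right) + \left(11250 - 6354\right) = \left(-324 - 177\right) + \left(11250 - 6354\right) = -501 + 4896 = 4395$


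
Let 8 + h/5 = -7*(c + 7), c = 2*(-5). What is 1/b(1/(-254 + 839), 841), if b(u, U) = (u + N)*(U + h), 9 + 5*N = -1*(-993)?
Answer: 195/34768958 ≈ 5.6085e-6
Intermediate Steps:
c = -10
N = 984/5 (N = -9/5 + (-1*(-993))/5 = -9/5 + (1/5)*993 = -9/5 + 993/5 = 984/5 ≈ 196.80)
h = 65 (h = -40 + 5*(-7*(-10 + 7)) = -40 + 5*(-7*(-3)) = -40 + 5*21 = -40 + 105 = 65)
b(u, U) = (65 + U)*(984/5 + u) (b(u, U) = (u + 984/5)*(U + 65) = (984/5 + u)*(65 + U) = (65 + U)*(984/5 + u))
1/b(1/(-254 + 839), 841) = 1/(12792 + 65/(-254 + 839) + (984/5)*841 + 841/(-254 + 839)) = 1/(12792 + 65/585 + 827544/5 + 841/585) = 1/(12792 + 65*(1/585) + 827544/5 + 841*(1/585)) = 1/(12792 + 1/9 + 827544/5 + 841/585) = 1/(34768958/195) = 195/34768958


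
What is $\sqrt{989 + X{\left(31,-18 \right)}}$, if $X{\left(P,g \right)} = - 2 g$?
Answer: $5 \sqrt{41} \approx 32.016$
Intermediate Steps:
$\sqrt{989 + X{\left(31,-18 \right)}} = \sqrt{989 - -36} = \sqrt{989 + 36} = \sqrt{1025} = 5 \sqrt{41}$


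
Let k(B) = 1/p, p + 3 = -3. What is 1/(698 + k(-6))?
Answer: 6/4187 ≈ 0.0014330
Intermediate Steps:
p = -6 (p = -3 - 3 = -6)
k(B) = -1/6 (k(B) = 1/(-6) = -1/6)
1/(698 + k(-6)) = 1/(698 - 1/6) = 1/(4187/6) = 6/4187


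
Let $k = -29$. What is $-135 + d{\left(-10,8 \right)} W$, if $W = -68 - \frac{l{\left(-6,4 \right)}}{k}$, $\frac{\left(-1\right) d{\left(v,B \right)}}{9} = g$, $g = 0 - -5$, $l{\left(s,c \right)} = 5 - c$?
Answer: $\frac{84780}{29} \approx 2923.4$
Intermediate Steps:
$g = 5$ ($g = 0 + 5 = 5$)
$d{\left(v,B \right)} = -45$ ($d{\left(v,B \right)} = \left(-9\right) 5 = -45$)
$W = - \frac{1971}{29}$ ($W = -68 - \frac{5 - 4}{-29} = -68 - \left(5 - 4\right) \left(- \frac{1}{29}\right) = -68 - 1 \left(- \frac{1}{29}\right) = -68 - - \frac{1}{29} = -68 + \frac{1}{29} = - \frac{1971}{29} \approx -67.966$)
$-135 + d{\left(-10,8 \right)} W = -135 - - \frac{88695}{29} = -135 + \frac{88695}{29} = \frac{84780}{29}$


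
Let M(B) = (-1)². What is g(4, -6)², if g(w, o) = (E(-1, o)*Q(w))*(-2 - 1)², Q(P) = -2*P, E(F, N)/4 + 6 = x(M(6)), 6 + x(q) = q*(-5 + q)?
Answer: 21233664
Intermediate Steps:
M(B) = 1
x(q) = -6 + q*(-5 + q)
E(F, N) = -64 (E(F, N) = -24 + 4*(-6 + 1² - 5*1) = -24 + 4*(-6 + 1 - 5) = -24 + 4*(-10) = -24 - 40 = -64)
g(w, o) = 1152*w (g(w, o) = (-(-128)*w)*(-2 - 1)² = (128*w)*(-3)² = (128*w)*9 = 1152*w)
g(4, -6)² = (1152*4)² = 4608² = 21233664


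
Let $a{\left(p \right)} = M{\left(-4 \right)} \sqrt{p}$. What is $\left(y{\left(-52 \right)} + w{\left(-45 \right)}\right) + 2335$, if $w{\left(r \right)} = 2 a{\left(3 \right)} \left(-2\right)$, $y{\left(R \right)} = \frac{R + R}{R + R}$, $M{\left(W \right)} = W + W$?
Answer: $2336 + 32 \sqrt{3} \approx 2391.4$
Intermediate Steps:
$M{\left(W \right)} = 2 W$
$a{\left(p \right)} = - 8 \sqrt{p}$ ($a{\left(p \right)} = 2 \left(-4\right) \sqrt{p} = - 8 \sqrt{p}$)
$y{\left(R \right)} = 1$ ($y{\left(R \right)} = \frac{2 R}{2 R} = 2 R \frac{1}{2 R} = 1$)
$w{\left(r \right)} = 32 \sqrt{3}$ ($w{\left(r \right)} = 2 \left(- 8 \sqrt{3}\right) \left(-2\right) = - 16 \sqrt{3} \left(-2\right) = 32 \sqrt{3}$)
$\left(y{\left(-52 \right)} + w{\left(-45 \right)}\right) + 2335 = \left(1 + 32 \sqrt{3}\right) + 2335 = 2336 + 32 \sqrt{3}$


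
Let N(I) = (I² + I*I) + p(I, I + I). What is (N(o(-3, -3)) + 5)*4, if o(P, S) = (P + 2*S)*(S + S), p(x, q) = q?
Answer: 23780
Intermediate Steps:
o(P, S) = 2*S*(P + 2*S) (o(P, S) = (P + 2*S)*(2*S) = 2*S*(P + 2*S))
N(I) = 2*I + 2*I² (N(I) = (I² + I*I) + (I + I) = (I² + I²) + 2*I = 2*I² + 2*I = 2*I + 2*I²)
(N(o(-3, -3)) + 5)*4 = (2*(2*(-3)*(-3 + 2*(-3)))*(1 + 2*(-3)*(-3 + 2*(-3))) + 5)*4 = (2*(2*(-3)*(-3 - 6))*(1 + 2*(-3)*(-3 - 6)) + 5)*4 = (2*(2*(-3)*(-9))*(1 + 2*(-3)*(-9)) + 5)*4 = (2*54*(1 + 54) + 5)*4 = (2*54*55 + 5)*4 = (5940 + 5)*4 = 5945*4 = 23780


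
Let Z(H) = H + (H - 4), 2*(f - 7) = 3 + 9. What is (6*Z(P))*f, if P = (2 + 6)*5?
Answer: 5928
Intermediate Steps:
P = 40 (P = 8*5 = 40)
f = 13 (f = 7 + (3 + 9)/2 = 7 + (½)*12 = 7 + 6 = 13)
Z(H) = -4 + 2*H (Z(H) = H + (-4 + H) = -4 + 2*H)
(6*Z(P))*f = (6*(-4 + 2*40))*13 = (6*(-4 + 80))*13 = (6*76)*13 = 456*13 = 5928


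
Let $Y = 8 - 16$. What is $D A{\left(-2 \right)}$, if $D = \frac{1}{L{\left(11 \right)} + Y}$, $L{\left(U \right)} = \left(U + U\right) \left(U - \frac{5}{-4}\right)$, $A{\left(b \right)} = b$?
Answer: $- \frac{4}{523} \approx -0.0076482$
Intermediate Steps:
$L{\left(U \right)} = 2 U \left(\frac{5}{4} + U\right)$ ($L{\left(U \right)} = 2 U \left(U - - \frac{5}{4}\right) = 2 U \left(U + \frac{5}{4}\right) = 2 U \left(\frac{5}{4} + U\right)$)
$Y = -8$ ($Y = 8 - 16 = -8$)
$D = \frac{2}{523}$ ($D = \frac{1}{\frac{1}{2} \cdot 11 \left(5 + 4 \cdot 11\right) - 8} = \frac{1}{\frac{1}{2} \cdot 11 \left(5 + 44\right) - 8} = \frac{1}{\frac{1}{2} \cdot 11 \cdot 49 - 8} = \frac{1}{\frac{539}{2} - 8} = \frac{1}{\frac{523}{2}} = \frac{2}{523} \approx 0.0038241$)
$D A{\left(-2 \right)} = \frac{2}{523} \left(-2\right) = - \frac{4}{523}$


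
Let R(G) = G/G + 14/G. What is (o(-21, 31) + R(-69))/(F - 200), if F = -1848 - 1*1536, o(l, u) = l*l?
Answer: -7621/61824 ≈ -0.12327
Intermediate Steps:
o(l, u) = l**2
R(G) = 1 + 14/G
F = -3384 (F = -1848 - 1536 = -3384)
(o(-21, 31) + R(-69))/(F - 200) = ((-21)**2 + (14 - 69)/(-69))/(-3384 - 200) = (441 - 1/69*(-55))/(-3584) = (441 + 55/69)*(-1/3584) = (30484/69)*(-1/3584) = -7621/61824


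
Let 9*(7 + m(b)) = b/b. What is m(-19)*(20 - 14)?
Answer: -124/3 ≈ -41.333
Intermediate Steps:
m(b) = -62/9 (m(b) = -7 + (b/b)/9 = -7 + (1/9)*1 = -7 + 1/9 = -62/9)
m(-19)*(20 - 14) = -62*(20 - 14)/9 = -62/9*6 = -124/3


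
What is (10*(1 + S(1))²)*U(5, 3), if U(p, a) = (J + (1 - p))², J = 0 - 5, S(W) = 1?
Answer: 3240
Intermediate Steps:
J = -5
U(p, a) = (-4 - p)² (U(p, a) = (-5 + (1 - p))² = (-4 - p)²)
(10*(1 + S(1))²)*U(5, 3) = (10*(1 + 1)²)*(4 + 5)² = (10*2²)*9² = (10*4)*81 = 40*81 = 3240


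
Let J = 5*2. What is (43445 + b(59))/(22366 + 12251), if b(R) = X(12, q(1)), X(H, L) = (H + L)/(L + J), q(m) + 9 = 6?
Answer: 304124/242319 ≈ 1.2551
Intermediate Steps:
J = 10
q(m) = -3 (q(m) = -9 + 6 = -3)
X(H, L) = (H + L)/(10 + L) (X(H, L) = (H + L)/(L + 10) = (H + L)/(10 + L))
b(R) = 9/7 (b(R) = (12 - 3)/(10 - 3) = 9/7)
(43445 + b(59))/(22366 + 12251) = (43445 + 9/7)/(22366 + 12251) = (304124/7)/34617 = (304124/7)*(1/34617) = 304124/242319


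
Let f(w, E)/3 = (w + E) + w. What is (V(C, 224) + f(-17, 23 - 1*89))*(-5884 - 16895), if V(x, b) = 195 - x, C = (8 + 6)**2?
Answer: 6856479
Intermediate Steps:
C = 196 (C = 14**2 = 196)
f(w, E) = 3*E + 6*w (f(w, E) = 3*((w + E) + w) = 3*((E + w) + w) = 3*(E + 2*w) = 3*E + 6*w)
(V(C, 224) + f(-17, 23 - 1*89))*(-5884 - 16895) = ((195 - 1*196) + (3*(23 - 1*89) + 6*(-17)))*(-5884 - 16895) = ((195 - 196) + (3*(23 - 89) - 102))*(-22779) = (-1 + (3*(-66) - 102))*(-22779) = (-1 + (-198 - 102))*(-22779) = (-1 - 300)*(-22779) = -301*(-22779) = 6856479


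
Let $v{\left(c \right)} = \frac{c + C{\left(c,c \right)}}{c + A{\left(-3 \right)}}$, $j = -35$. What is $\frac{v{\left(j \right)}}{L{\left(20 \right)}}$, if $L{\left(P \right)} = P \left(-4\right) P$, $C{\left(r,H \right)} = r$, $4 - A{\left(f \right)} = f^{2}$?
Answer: $- \frac{7}{6400} \approx -0.0010937$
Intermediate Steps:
$A{\left(f \right)} = 4 - f^{2}$
$L{\left(P \right)} = - 4 P^{2}$ ($L{\left(P \right)} = - 4 P P = - 4 P^{2}$)
$v{\left(c \right)} = \frac{2 c}{-5 + c}$ ($v{\left(c \right)} = \frac{c + c}{c + \left(4 - \left(-3\right)^{2}\right)} = \frac{2 c}{c + \left(4 - 9\right)} = \frac{2 c}{c - 5} = \frac{2 c}{-5 + c}$)
$\frac{v{\left(j \right)}}{L{\left(20 \right)}} = \frac{2 \left(-35\right) \frac{1}{-5 - 35}}{\left(-4\right) 20^{2}} = \frac{2 \left(-35\right) \frac{1}{-40}}{\left(-4\right) 400} = \frac{2 \left(-35\right) \left(- \frac{1}{40}\right)}{-1600} = \frac{7}{4} \left(- \frac{1}{1600}\right) = - \frac{7}{6400}$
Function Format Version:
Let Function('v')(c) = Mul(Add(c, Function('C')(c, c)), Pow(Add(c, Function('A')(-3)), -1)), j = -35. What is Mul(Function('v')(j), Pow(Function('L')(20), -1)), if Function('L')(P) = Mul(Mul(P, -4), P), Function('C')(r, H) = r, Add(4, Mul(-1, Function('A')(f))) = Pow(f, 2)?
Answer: Rational(-7, 6400) ≈ -0.0010937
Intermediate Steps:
Function('A')(f) = Add(4, Mul(-1, Pow(f, 2)))
Function('L')(P) = Mul(-4, Pow(P, 2)) (Function('L')(P) = Mul(Mul(-4, P), P) = Mul(-4, Pow(P, 2)))
Function('v')(c) = Mul(2, c, Pow(Add(-5, c), -1)) (Function('v')(c) = Mul(Add(c, c), Pow(Add(c, Add(4, Mul(-1, Pow(-3, 2)))), -1)) = Mul(Mul(2, c), Pow(Add(c, Add(4, Mul(-1, 9))), -1)) = Mul(Mul(2, c), Pow(Add(c, Add(4, -9)), -1)) = Mul(Mul(2, c), Pow(Add(c, -5), -1)) = Mul(Mul(2, c), Pow(Add(-5, c), -1)) = Mul(2, c, Pow(Add(-5, c), -1)))
Mul(Function('v')(j), Pow(Function('L')(20), -1)) = Mul(Mul(2, -35, Pow(Add(-5, -35), -1)), Pow(Mul(-4, Pow(20, 2)), -1)) = Mul(Mul(2, -35, Pow(-40, -1)), Pow(Mul(-4, 400), -1)) = Mul(Mul(2, -35, Rational(-1, 40)), Pow(-1600, -1)) = Mul(Rational(7, 4), Rational(-1, 1600)) = Rational(-7, 6400)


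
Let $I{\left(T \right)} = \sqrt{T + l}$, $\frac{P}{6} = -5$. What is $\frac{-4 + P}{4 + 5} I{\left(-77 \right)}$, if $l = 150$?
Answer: $- \frac{34 \sqrt{73}}{9} \approx -32.277$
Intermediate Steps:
$P = -30$ ($P = 6 \left(-5\right) = -30$)
$I{\left(T \right)} = \sqrt{150 + T}$ ($I{\left(T \right)} = \sqrt{T + 150} = \sqrt{150 + T}$)
$\frac{-4 + P}{4 + 5} I{\left(-77 \right)} = \frac{-4 - 30}{4 + 5} \sqrt{150 - 77} = - \frac{34}{9} \sqrt{73} = \left(-34\right) \frac{1}{9} \sqrt{73} = - \frac{34 \sqrt{73}}{9}$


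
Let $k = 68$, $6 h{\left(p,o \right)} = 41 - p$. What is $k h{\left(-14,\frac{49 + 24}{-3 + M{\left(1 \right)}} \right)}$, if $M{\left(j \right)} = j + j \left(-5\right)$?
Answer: $\frac{1870}{3} \approx 623.33$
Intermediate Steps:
$M{\left(j \right)} = - 4 j$ ($M{\left(j \right)} = j - 5 j = - 4 j$)
$h{\left(p,o \right)} = \frac{41}{6} - \frac{p}{6}$ ($h{\left(p,o \right)} = \frac{41 - p}{6} = \frac{41}{6} - \frac{p}{6}$)
$k h{\left(-14,\frac{49 + 24}{-3 + M{\left(1 \right)}} \right)} = 68 \left(\frac{41}{6} - - \frac{7}{3}\right) = 68 \left(\frac{41}{6} + \frac{7}{3}\right) = 68 \cdot \frac{55}{6} = \frac{1870}{3}$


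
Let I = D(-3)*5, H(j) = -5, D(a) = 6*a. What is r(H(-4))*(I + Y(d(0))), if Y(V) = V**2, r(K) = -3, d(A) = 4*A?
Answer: 270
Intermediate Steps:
I = -90 (I = (6*(-3))*5 = -18*5 = -90)
r(H(-4))*(I + Y(d(0))) = -3*(-90 + (4*0)**2) = -3*(-90 + 0**2) = -3*(-90 + 0) = -3*(-90) = 270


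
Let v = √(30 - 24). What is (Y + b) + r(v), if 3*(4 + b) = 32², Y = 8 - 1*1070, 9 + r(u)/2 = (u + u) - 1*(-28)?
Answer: -2060/3 + 4*√6 ≈ -676.87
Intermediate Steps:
v = √6 ≈ 2.4495
r(u) = 38 + 4*u (r(u) = -18 + 2*((u + u) - 1*(-28)) = -18 + 2*(2*u + 28) = -18 + 2*(28 + 2*u) = -18 + (56 + 4*u) = 38 + 4*u)
Y = -1062 (Y = 8 - 1070 = -1062)
b = 1012/3 (b = -4 + (⅓)*32² = -4 + (⅓)*1024 = -4 + 1024/3 = 1012/3 ≈ 337.33)
(Y + b) + r(v) = (-1062 + 1012/3) + (38 + 4*√6) = -2174/3 + (38 + 4*√6) = -2060/3 + 4*√6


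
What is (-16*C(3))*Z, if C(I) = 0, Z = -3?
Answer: 0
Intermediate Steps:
(-16*C(3))*Z = -16*0*(-3) = 0*(-3) = 0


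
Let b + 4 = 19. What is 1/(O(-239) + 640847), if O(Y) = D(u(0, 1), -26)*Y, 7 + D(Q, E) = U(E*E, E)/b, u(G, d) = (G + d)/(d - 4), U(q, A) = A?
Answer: 15/9644014 ≈ 1.5554e-6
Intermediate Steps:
b = 15 (b = -4 + 19 = 15)
u(G, d) = (G + d)/(-4 + d)
D(Q, E) = -7 + E/15
O(Y) = -131*Y/15 (O(Y) = (-7 + (1/15)*(-26))*Y = (-7 - 26/15)*Y = -131*Y/15)
1/(O(-239) + 640847) = 1/(-131/15*(-239) + 640847) = 1/(31309/15 + 640847) = 1/(9644014/15) = 15/9644014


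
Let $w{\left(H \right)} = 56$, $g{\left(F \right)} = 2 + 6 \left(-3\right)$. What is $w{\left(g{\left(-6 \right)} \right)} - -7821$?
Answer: $7877$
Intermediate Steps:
$g{\left(F \right)} = -16$ ($g{\left(F \right)} = 2 - 18 = -16$)
$w{\left(g{\left(-6 \right)} \right)} - -7821 = 56 - -7821 = 56 + 7821 = 7877$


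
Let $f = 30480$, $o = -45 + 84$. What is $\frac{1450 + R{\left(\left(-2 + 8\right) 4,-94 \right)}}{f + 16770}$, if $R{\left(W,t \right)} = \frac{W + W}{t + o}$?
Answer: $\frac{5693}{185625} \approx 0.030669$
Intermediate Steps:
$o = 39$
$R{\left(W,t \right)} = \frac{2 W}{39 + t}$ ($R{\left(W,t \right)} = \frac{W + W}{t + 39} = \frac{2 W}{39 + t}$)
$\frac{1450 + R{\left(\left(-2 + 8\right) 4,-94 \right)}}{f + 16770} = \frac{1450 + \frac{2 \left(-2 + 8\right) 4}{39 - 94}}{30480 + 16770} = \frac{1450 + \frac{2 \cdot 6 \cdot 4}{-55}}{47250} = \left(1450 + 2 \cdot 24 \left(- \frac{1}{55}\right)\right) \frac{1}{47250} = \left(1450 - \frac{48}{55}\right) \frac{1}{47250} = \frac{79702}{55} \cdot \frac{1}{47250} = \frac{5693}{185625}$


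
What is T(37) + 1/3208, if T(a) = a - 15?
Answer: 70577/3208 ≈ 22.000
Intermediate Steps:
T(a) = -15 + a
T(37) + 1/3208 = (-15 + 37) + 1/3208 = 22 + 1/3208 = 70577/3208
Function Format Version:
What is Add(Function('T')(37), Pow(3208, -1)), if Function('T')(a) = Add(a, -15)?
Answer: Rational(70577, 3208) ≈ 22.000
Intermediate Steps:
Function('T')(a) = Add(-15, a)
Add(Function('T')(37), Pow(3208, -1)) = Add(Add(-15, 37), Pow(3208, -1)) = Add(22, Rational(1, 3208)) = Rational(70577, 3208)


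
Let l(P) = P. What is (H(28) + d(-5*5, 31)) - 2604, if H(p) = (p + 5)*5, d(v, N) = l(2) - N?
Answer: -2468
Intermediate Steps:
d(v, N) = 2 - N
H(p) = 25 + 5*p (H(p) = (5 + p)*5 = 25 + 5*p)
(H(28) + d(-5*5, 31)) - 2604 = ((25 + 5*28) + (2 - 1*31)) - 2604 = ((25 + 140) + (2 - 31)) - 2604 = (165 - 29) - 2604 = 136 - 2604 = -2468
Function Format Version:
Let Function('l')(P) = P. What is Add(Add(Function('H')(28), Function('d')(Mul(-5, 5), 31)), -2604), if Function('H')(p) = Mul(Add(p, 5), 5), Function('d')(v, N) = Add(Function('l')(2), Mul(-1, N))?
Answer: -2468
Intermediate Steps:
Function('d')(v, N) = Add(2, Mul(-1, N))
Function('H')(p) = Add(25, Mul(5, p)) (Function('H')(p) = Mul(Add(5, p), 5) = Add(25, Mul(5, p)))
Add(Add(Function('H')(28), Function('d')(Mul(-5, 5), 31)), -2604) = Add(Add(Add(25, Mul(5, 28)), Add(2, Mul(-1, 31))), -2604) = Add(Add(Add(25, 140), Add(2, -31)), -2604) = Add(Add(165, -29), -2604) = Add(136, -2604) = -2468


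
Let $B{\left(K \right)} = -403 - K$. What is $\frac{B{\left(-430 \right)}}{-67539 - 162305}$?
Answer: $- \frac{27}{229844} \approx -0.00011747$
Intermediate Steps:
$\frac{B{\left(-430 \right)}}{-67539 - 162305} = \frac{-403 - -430}{-67539 - 162305} = \frac{-403 + 430}{-229844} = 27 \left(- \frac{1}{229844}\right) = - \frac{27}{229844}$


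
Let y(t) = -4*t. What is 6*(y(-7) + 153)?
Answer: 1086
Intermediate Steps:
6*(y(-7) + 153) = 6*(-4*(-7) + 153) = 6*(28 + 153) = 6*181 = 1086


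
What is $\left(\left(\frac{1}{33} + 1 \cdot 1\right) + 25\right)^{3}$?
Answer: $\frac{633839779}{35937} \approx 17638.0$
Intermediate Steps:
$\left(\left(\frac{1}{33} + 1 \cdot 1\right) + 25\right)^{3} = \left(\left(\frac{1}{33} + 1\right) + 25\right)^{3} = \left(\frac{34}{33} + 25\right)^{3} = \left(\frac{859}{33}\right)^{3} = \frac{633839779}{35937}$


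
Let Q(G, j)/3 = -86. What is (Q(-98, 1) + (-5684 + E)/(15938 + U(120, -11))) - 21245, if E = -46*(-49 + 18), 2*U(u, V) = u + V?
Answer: -687781971/31985 ≈ -21503.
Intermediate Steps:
U(u, V) = V/2 + u/2 (U(u, V) = (u + V)/2 = (V + u)/2 = V/2 + u/2)
Q(G, j) = -258 (Q(G, j) = 3*(-86) = -258)
E = 1426 (E = -46*(-31) = 1426)
(Q(-98, 1) + (-5684 + E)/(15938 + U(120, -11))) - 21245 = (-258 + (-5684 + 1426)/(15938 + ((1/2)*(-11) + (1/2)*120))) - 21245 = (-258 - 4258/(15938 + (-11/2 + 60))) - 21245 = (-258 - 4258/(15938 + 109/2)) - 21245 = (-258 - 4258/31985/2) - 21245 = (-258 - 4258*2/31985) - 21245 = (-258 - 8516/31985) - 21245 = -8260646/31985 - 21245 = -687781971/31985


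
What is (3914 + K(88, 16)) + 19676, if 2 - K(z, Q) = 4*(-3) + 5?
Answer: 23599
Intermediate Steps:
K(z, Q) = 9 (K(z, Q) = 2 - (4*(-3) + 5) = 2 - (-12 + 5) = 2 - 1*(-7) = 2 + 7 = 9)
(3914 + K(88, 16)) + 19676 = (3914 + 9) + 19676 = 3923 + 19676 = 23599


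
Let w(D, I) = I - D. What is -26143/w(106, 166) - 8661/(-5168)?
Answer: -33646841/77520 ≈ -434.04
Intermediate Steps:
-26143/w(106, 166) - 8661/(-5168) = -26143/(166 - 1*106) - 8661/(-5168) = -26143/(166 - 106) - 8661*(-1/5168) = -26143/60 + 8661/5168 = -33646841/77520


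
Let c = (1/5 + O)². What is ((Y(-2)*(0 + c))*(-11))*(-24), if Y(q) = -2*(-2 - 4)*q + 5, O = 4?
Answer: -2212056/25 ≈ -88482.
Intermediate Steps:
c = 441/25 (c = (1/5 + 4)² = (⅕ + 4)² = (21/5)² = 441/25 ≈ 17.640)
Y(q) = 5 + 12*q (Y(q) = -(-12)*q + 5 = 12*q + 5 = 5 + 12*q)
((Y(-2)*(0 + c))*(-11))*(-24) = (((5 + 12*(-2))*(0 + 441/25))*(-11))*(-24) = (((5 - 24)*(441/25))*(-11))*(-24) = (-19*441/25*(-11))*(-24) = -8379/25*(-11)*(-24) = (92169/25)*(-24) = -2212056/25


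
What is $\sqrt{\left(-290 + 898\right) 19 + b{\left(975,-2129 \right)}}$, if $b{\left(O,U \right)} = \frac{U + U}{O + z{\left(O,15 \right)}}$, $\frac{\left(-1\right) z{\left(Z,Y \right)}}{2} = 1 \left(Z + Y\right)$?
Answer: $\frac{13 \sqrt{69065610}}{1005} \approx 107.5$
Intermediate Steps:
$z{\left(Z,Y \right)} = - 2 Y - 2 Z$ ($z{\left(Z,Y \right)} = - 2 \cdot 1 \left(Z + Y\right) = - 2 \cdot 1 \left(Y + Z\right) = - 2 \left(Y + Z\right) = - 2 Y - 2 Z$)
$b{\left(O,U \right)} = \frac{2 U}{-30 - O}$ ($b{\left(O,U \right)} = \frac{U + U}{O - \left(30 + 2 O\right)} = \frac{2 U}{O - \left(30 + 2 O\right)} = \frac{2 U}{-30 - O}$)
$\sqrt{\left(-290 + 898\right) 19 + b{\left(975,-2129 \right)}} = \sqrt{\left(-290 + 898\right) 19 - - \frac{4258}{30 + 975}} = \sqrt{608 \cdot 19 - - \frac{4258}{1005}} = \sqrt{11552 - \left(-4258\right) \frac{1}{1005}} = \sqrt{11552 + \frac{4258}{1005}} = \sqrt{\frac{11614018}{1005}} = \frac{13 \sqrt{69065610}}{1005}$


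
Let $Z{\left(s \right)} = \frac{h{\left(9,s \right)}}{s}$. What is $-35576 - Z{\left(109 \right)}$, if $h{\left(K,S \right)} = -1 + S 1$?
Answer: $- \frac{3877892}{109} \approx -35577.0$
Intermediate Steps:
$h{\left(K,S \right)} = -1 + S$
$Z{\left(s \right)} = \frac{-1 + s}{s}$
$-35576 - Z{\left(109 \right)} = -35576 - \frac{-1 + 109}{109} = -35576 - \frac{1}{109} \cdot 108 = -35576 - \frac{108}{109} = - \frac{3877892}{109}$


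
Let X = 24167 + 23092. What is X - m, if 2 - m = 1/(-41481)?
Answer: 1960267616/41481 ≈ 47257.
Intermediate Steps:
X = 47259
m = 82963/41481 (m = 2 - 1/(-41481) = 2 - 1*(-1/41481) = 2 + 1/41481 = 82963/41481 ≈ 2.0000)
X - m = 47259 - 1*82963/41481 = 47259 - 82963/41481 = 1960267616/41481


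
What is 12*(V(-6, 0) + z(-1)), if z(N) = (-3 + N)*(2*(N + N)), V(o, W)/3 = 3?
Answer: 300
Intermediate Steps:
V(o, W) = 9 (V(o, W) = 3*3 = 9)
z(N) = 4*N*(-3 + N) (z(N) = (-3 + N)*(2*(2*N)) = (-3 + N)*(4*N) = 4*N*(-3 + N))
12*(V(-6, 0) + z(-1)) = 12*(9 + 4*(-1)*(-3 - 1)) = 12*(9 + 4*(-1)*(-4)) = 12*(9 + 16) = 12*25 = 300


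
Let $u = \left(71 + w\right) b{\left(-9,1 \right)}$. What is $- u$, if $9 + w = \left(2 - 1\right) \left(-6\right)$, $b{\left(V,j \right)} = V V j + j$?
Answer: $-4592$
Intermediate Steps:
$b{\left(V,j \right)} = j + j V^{2}$ ($b{\left(V,j \right)} = V^{2} j + j = j V^{2} + j = j + j V^{2}$)
$w = -15$ ($w = -9 + \left(2 - 1\right) \left(-6\right) = -9 + 1 \left(-6\right) = -9 - 6 = -15$)
$u = 4592$ ($u = \left(71 - 15\right) 1 \left(1 + \left(-9\right)^{2}\right) = 56 \cdot 1 \left(1 + 81\right) = 56 \cdot 1 \cdot 82 = 56 \cdot 82 = 4592$)
$- u = \left(-1\right) 4592 = -4592$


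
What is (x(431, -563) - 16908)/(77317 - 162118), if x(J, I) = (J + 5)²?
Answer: -173188/84801 ≈ -2.0423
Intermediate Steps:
x(J, I) = (5 + J)²
(x(431, -563) - 16908)/(77317 - 162118) = ((5 + 431)² - 16908)/(77317 - 162118) = (436² - 16908)/(-84801) = (190096 - 16908)*(-1/84801) = 173188*(-1/84801) = -173188/84801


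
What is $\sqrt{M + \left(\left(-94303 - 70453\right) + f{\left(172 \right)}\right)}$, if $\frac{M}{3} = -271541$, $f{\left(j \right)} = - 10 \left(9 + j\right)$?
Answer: $33 i \sqrt{901} \approx 990.55 i$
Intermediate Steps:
$f{\left(j \right)} = -90 - 10 j$
$M = -814623$ ($M = 3 \left(-271541\right) = -814623$)
$\sqrt{M + \left(\left(-94303 - 70453\right) + f{\left(172 \right)}\right)} = \sqrt{-814623 - 166566} = \sqrt{-981189} = 33 i \sqrt{901}$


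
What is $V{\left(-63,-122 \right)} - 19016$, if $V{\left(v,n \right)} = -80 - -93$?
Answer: $-19003$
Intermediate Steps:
$V{\left(v,n \right)} = 13$ ($V{\left(v,n \right)} = -80 + 93 = 13$)
$V{\left(-63,-122 \right)} - 19016 = 13 - 19016 = -19003$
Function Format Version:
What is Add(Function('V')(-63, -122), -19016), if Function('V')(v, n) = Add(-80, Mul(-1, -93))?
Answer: -19003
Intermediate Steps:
Function('V')(v, n) = 13 (Function('V')(v, n) = Add(-80, 93) = 13)
Add(Function('V')(-63, -122), -19016) = Add(13, -19016) = -19003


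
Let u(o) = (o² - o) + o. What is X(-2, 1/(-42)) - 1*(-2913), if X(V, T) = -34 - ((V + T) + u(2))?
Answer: 120835/42 ≈ 2877.0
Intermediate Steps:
u(o) = o²
X(V, T) = -38 - T - V (X(V, T) = -34 - ((V + T) + 2²) = -34 - ((T + V) + 4) = -34 - (4 + T + V) = -34 + (-4 - T - V) = -38 - T - V)
X(-2, 1/(-42)) - 1*(-2913) = (-38 - 1/(-42) - 1*(-2)) - 1*(-2913) = (-38 - 1*(-1/42) + 2) + 2913 = (-38 + 1/42 + 2) + 2913 = -1511/42 + 2913 = 120835/42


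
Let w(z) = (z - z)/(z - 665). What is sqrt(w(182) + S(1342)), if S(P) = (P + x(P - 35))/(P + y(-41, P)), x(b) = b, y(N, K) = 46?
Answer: sqrt(919203)/694 ≈ 1.3815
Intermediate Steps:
S(P) = (-35 + 2*P)/(46 + P) (S(P) = (P + (P - 35))/(P + 46) = (P + (-35 + P))/(46 + P) = (-35 + 2*P)/(46 + P))
w(z) = 0 (w(z) = 0/(-665 + z) = 0)
sqrt(w(182) + S(1342)) = sqrt(0 + (-35 + 2*1342)/(46 + 1342)) = sqrt(0 + (-35 + 2684)/1388) = sqrt(0 + (1/1388)*2649) = sqrt(0 + 2649/1388) = sqrt(2649/1388) = sqrt(919203)/694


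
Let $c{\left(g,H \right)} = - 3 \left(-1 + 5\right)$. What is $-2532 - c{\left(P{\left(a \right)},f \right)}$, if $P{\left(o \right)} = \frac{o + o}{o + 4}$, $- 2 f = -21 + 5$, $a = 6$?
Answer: $-2520$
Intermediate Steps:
$f = 8$ ($f = - \frac{-21 + 5}{2} = \left(- \frac{1}{2}\right) \left(-16\right) = 8$)
$P{\left(o \right)} = \frac{2 o}{4 + o}$
$c{\left(g,H \right)} = -12$ ($c{\left(g,H \right)} = \left(-3\right) 4 = -12$)
$-2532 - c{\left(P{\left(a \right)},f \right)} = -2532 - -12 = -2532 + 12 = -2520$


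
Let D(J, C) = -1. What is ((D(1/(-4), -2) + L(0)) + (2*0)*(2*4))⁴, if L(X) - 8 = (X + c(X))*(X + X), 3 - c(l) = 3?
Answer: 2401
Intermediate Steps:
c(l) = 0 (c(l) = 3 - 1*3 = 3 - 3 = 0)
L(X) = 8 + 2*X² (L(X) = 8 + (X + 0)*(X + X) = 8 + X*(2*X) = 8 + 2*X²)
((D(1/(-4), -2) + L(0)) + (2*0)*(2*4))⁴ = ((-1 + (8 + 2*0²)) + (2*0)*(2*4))⁴ = ((-1 + (8 + 2*0)) + 0*8)⁴ = ((-1 + (8 + 0)) + 0)⁴ = ((-1 + 8) + 0)⁴ = (7 + 0)⁴ = 7⁴ = 2401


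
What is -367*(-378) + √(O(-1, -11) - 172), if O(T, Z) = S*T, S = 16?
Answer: 138726 + 2*I*√47 ≈ 1.3873e+5 + 13.711*I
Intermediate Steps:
O(T, Z) = 16*T
-367*(-378) + √(O(-1, -11) - 172) = -367*(-378) + √(16*(-1) - 172) = 138726 + √(-16 - 172) = 138726 + √(-188) = 138726 + 2*I*√47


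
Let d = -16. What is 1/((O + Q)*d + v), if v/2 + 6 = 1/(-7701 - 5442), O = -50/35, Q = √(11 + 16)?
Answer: -45947783427/28753365250798 - 101570208012*√3/14376682625399 ≈ -0.013835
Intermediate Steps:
Q = 3*√3 (Q = √27 = 3*√3 ≈ 5.1962)
O = -10/7 (O = -50*1/35 = -10/7 ≈ -1.4286)
v = -157718/13143 (v = -12 + 2/(-7701 - 5442) = -12 + 2/(-13143) = -12 + 2*(-1/13143) = -12 - 2/13143 = -157718/13143 ≈ -12.000)
1/((O + Q)*d + v) = 1/((-10/7 + 3*√3)*(-16) - 157718/13143) = 1/((160/7 - 48*√3) - 157718/13143) = 1/(998854/92001 - 48*√3)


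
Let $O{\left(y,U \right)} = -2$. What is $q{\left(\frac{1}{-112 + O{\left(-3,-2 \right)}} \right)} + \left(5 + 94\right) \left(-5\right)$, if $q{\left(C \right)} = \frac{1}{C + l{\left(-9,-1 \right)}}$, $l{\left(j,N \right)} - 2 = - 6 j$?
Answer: $- \frac{3159471}{6383} \approx -494.98$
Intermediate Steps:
$l{\left(j,N \right)} = 2 - 6 j$
$q{\left(C \right)} = \frac{1}{56 + C}$ ($q{\left(C \right)} = \frac{1}{C + \left(2 - -54\right)} = \frac{1}{C + \left(2 + 54\right)} = \frac{1}{C + 56} = \frac{1}{56 + C}$)
$q{\left(\frac{1}{-112 + O{\left(-3,-2 \right)}} \right)} + \left(5 + 94\right) \left(-5\right) = \frac{1}{56 + \frac{1}{-112 - 2}} + \left(5 + 94\right) \left(-5\right) = \frac{1}{56 + \frac{1}{-114}} + 99 \left(-5\right) = \frac{1}{56 - \frac{1}{114}} - 495 = \frac{1}{\frac{6383}{114}} - 495 = \frac{114}{6383} - 495 = - \frac{3159471}{6383}$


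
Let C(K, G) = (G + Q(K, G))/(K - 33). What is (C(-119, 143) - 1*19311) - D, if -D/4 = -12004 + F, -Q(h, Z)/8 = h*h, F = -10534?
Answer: -869749/8 ≈ -1.0872e+5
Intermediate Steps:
Q(h, Z) = -8*h**2 (Q(h, Z) = -8*h*h = -8*h**2)
C(K, G) = (G - 8*K**2)/(-33 + K) (C(K, G) = (G - 8*K**2)/(K - 33) = (G - 8*K**2)/(-33 + K))
D = 90152 (D = -4*(-12004 - 10534) = -4*(-22538) = 90152)
(C(-119, 143) - 1*19311) - D = ((143 - 8*(-119)**2)/(-33 - 119) - 1*19311) - 1*90152 = ((143 - 8*14161)/(-152) - 19311) - 90152 = (-(143 - 113288)/152 - 19311) - 90152 = (-1/152*(-113145) - 19311) - 90152 = (5955/8 - 19311) - 90152 = -148533/8 - 90152 = -869749/8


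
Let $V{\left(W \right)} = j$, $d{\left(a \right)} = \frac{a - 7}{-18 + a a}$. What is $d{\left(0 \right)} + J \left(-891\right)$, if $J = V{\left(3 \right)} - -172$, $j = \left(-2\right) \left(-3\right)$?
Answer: $- \frac{2854757}{18} \approx -1.586 \cdot 10^{5}$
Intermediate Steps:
$d{\left(a \right)} = \frac{-7 + a}{-18 + a^{2}}$
$j = 6$
$V{\left(W \right)} = 6$
$J = 178$ ($J = 6 - -172 = 6 + 172 = 178$)
$d{\left(0 \right)} + J \left(-891\right) = \frac{-7 + 0}{-18 + 0^{2}} + 178 \left(-891\right) = \frac{1}{-18 + 0} \left(-7\right) - 158598 = \frac{1}{-18} \left(-7\right) - 158598 = \left(- \frac{1}{18}\right) \left(-7\right) - 158598 = \frac{7}{18} - 158598 = - \frac{2854757}{18}$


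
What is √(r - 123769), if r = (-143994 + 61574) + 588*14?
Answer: I*√197957 ≈ 444.92*I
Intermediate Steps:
r = -74188 (r = -82420 + 8232 = -74188)
√(r - 123769) = √(-74188 - 123769) = √(-197957) = I*√197957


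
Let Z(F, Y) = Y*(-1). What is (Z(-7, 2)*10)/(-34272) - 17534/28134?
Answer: -8338369/13391784 ≈ -0.62265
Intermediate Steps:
Z(F, Y) = -Y
(Z(-7, 2)*10)/(-34272) - 17534/28134 = (-1*2*10)/(-34272) - 17534/28134 = -2*10*(-1/34272) - 17534*1/28134 = -20*(-1/34272) - 8767/14067 = 5/8568 - 8767/14067 = -8338369/13391784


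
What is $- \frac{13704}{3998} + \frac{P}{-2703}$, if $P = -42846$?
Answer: $\frac{22376066}{1801099} \approx 12.424$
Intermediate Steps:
$- \frac{13704}{3998} + \frac{P}{-2703} = - \frac{13704}{3998} - \frac{42846}{-2703} = \left(-13704\right) \frac{1}{3998} - - \frac{14282}{901} = - \frac{6852}{1999} + \frac{14282}{901} = \frac{22376066}{1801099}$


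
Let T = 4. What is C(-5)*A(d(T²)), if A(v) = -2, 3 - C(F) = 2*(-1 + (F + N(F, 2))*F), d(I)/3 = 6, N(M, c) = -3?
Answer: 150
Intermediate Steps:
d(I) = 18 (d(I) = 3*6 = 18)
C(F) = 5 - 2*F*(-3 + F) (C(F) = 3 - 2*(-1 + (F - 3)*F) = 3 - 2*(-1 + (-3 + F)*F) = 3 - 2*(-1 + F*(-3 + F)) = 3 - (-2 + 2*F*(-3 + F)) = 3 + (2 - 2*F*(-3 + F)) = 5 - 2*F*(-3 + F))
C(-5)*A(d(T²)) = (5 - 2*(-5)² + 6*(-5))*(-2) = (5 - 2*25 - 30)*(-2) = (5 - 50 - 30)*(-2) = -75*(-2) = 150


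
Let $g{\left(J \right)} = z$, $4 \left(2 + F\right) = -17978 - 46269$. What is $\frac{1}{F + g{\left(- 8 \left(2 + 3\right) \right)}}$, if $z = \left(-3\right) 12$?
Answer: $- \frac{4}{64399} \approx -6.2113 \cdot 10^{-5}$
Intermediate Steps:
$z = -36$
$F = - \frac{64255}{4}$ ($F = -2 + \frac{-17978 - 46269}{4} = -2 + \frac{1}{4} \left(-64247\right) = -2 - \frac{64247}{4} = - \frac{64255}{4} \approx -16064.0$)
$g{\left(J \right)} = -36$
$\frac{1}{F + g{\left(- 8 \left(2 + 3\right) \right)}} = \frac{1}{- \frac{64255}{4} - 36} = \frac{1}{- \frac{64399}{4}} = - \frac{4}{64399}$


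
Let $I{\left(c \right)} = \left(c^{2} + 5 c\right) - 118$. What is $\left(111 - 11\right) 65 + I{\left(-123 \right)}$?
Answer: $20896$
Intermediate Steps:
$I{\left(c \right)} = -118 + c^{2} + 5 c$
$\left(111 - 11\right) 65 + I{\left(-123 \right)} = \left(111 - 11\right) 65 + \left(-118 + \left(-123\right)^{2} + 5 \left(-123\right)\right) = 100 \cdot 65 - -14396 = 6500 + 14396 = 20896$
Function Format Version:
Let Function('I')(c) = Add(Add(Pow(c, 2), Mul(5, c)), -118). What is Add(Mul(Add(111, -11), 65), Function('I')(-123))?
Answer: 20896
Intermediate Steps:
Function('I')(c) = Add(-118, Pow(c, 2), Mul(5, c))
Add(Mul(Add(111, -11), 65), Function('I')(-123)) = Add(Mul(Add(111, -11), 65), Add(-118, Pow(-123, 2), Mul(5, -123))) = Add(Mul(100, 65), Add(-118, 15129, -615)) = Add(6500, 14396) = 20896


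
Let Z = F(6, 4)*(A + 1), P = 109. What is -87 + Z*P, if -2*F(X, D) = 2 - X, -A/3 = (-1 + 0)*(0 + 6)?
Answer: 4055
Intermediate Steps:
A = 18 (A = -3*(-1 + 0)*(0 + 6) = -(-3)*6 = -3*(-6) = 18)
F(X, D) = -1 + X/2 (F(X, D) = -(2 - X)/2 = -1 + X/2)
Z = 38 (Z = (-1 + (½)*6)*(18 + 1) = (-1 + 3)*19 = 2*19 = 38)
-87 + Z*P = -87 + 38*109 = -87 + 4142 = 4055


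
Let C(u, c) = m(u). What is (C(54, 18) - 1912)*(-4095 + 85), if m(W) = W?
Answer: 7450580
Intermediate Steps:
C(u, c) = u
(C(54, 18) - 1912)*(-4095 + 85) = (54 - 1912)*(-4095 + 85) = -1858*(-4010) = 7450580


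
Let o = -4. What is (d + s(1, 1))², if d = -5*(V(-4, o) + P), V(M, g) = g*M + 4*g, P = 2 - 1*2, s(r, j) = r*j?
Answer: 1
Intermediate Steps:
s(r, j) = j*r
P = 0 (P = 2 - 2 = 0)
V(M, g) = 4*g + M*g (V(M, g) = M*g + 4*g = 4*g + M*g)
d = 0 (d = -5*(-4*(4 - 4) + 0) = -5*(-4*0 + 0) = -5*(0 + 0) = -5*0 = 0)
(d + s(1, 1))² = (0 + 1*1)² = (0 + 1)² = 1² = 1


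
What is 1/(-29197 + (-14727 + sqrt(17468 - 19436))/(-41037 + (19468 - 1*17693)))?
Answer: -45006732879394/1314044698056146737 + 157048*I*sqrt(123)/1314044698056146737 ≈ -3.4251e-5 + 1.3255e-12*I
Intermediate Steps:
1/(-29197 + (-14727 + sqrt(17468 - 19436))/(-41037 + (19468 - 1*17693))) = 1/(-29197 + (-14727 + sqrt(-1968))/(-41037 + (19468 - 17693))) = 1/(-29197 + (-14727 + 4*I*sqrt(123))/(-41037 + 1775)) = 1/(-29197 + (-14727 + 4*I*sqrt(123))/(-39262)) = 1/(-29197 + (-14727 + 4*I*sqrt(123))*(-1/39262)) = 1/(-29197 + (14727/39262 - 2*I*sqrt(123)/19631)) = 1/(-1146317887/39262 - 2*I*sqrt(123)/19631)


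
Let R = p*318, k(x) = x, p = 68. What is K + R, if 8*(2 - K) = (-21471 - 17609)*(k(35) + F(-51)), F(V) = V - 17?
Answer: -139579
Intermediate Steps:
F(V) = -17 + V
K = -161203 (K = 2 - (-21471 - 17609)*(35 + (-17 - 51))/8 = 2 - (-4885)*(35 - 68) = 2 - (-4885)*(-33) = 2 - 1/8*1289640 = 2 - 161205 = -161203)
R = 21624 (R = 68*318 = 21624)
K + R = -161203 + 21624 = -139579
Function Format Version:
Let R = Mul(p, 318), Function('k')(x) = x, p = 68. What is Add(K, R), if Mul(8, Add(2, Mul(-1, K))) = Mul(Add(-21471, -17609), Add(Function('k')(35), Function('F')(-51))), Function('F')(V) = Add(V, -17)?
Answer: -139579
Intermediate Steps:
Function('F')(V) = Add(-17, V)
K = -161203 (K = Add(2, Mul(Rational(-1, 8), Mul(Add(-21471, -17609), Add(35, Add(-17, -51))))) = Add(2, Mul(Rational(-1, 8), Mul(-39080, Add(35, -68)))) = Add(2, Mul(Rational(-1, 8), Mul(-39080, -33))) = Add(2, Mul(Rational(-1, 8), 1289640)) = Add(2, -161205) = -161203)
R = 21624 (R = Mul(68, 318) = 21624)
Add(K, R) = Add(-161203, 21624) = -139579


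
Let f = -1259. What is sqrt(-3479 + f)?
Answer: I*sqrt(4738) ≈ 68.833*I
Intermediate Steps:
sqrt(-3479 + f) = sqrt(-3479 - 1259) = sqrt(-4738) = I*sqrt(4738)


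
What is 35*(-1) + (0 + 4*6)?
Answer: -11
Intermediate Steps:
35*(-1) + (0 + 4*6) = -35 + (0 + 24) = -35 + 24 = -11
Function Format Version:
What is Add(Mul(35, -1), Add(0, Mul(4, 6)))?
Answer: -11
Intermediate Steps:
Add(Mul(35, -1), Add(0, Mul(4, 6))) = Add(-35, Add(0, 24)) = Add(-35, 24) = -11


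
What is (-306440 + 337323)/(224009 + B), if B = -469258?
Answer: -30883/245249 ≈ -0.12593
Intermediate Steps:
(-306440 + 337323)/(224009 + B) = (-306440 + 337323)/(224009 - 469258) = 30883/(-245249) = 30883*(-1/245249) = -30883/245249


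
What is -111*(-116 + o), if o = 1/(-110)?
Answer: 1416471/110 ≈ 12877.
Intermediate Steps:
o = -1/110 ≈ -0.0090909
-111*(-116 + o) = -111*(-116 - 1/110) = -111*(-12761/110) = 1416471/110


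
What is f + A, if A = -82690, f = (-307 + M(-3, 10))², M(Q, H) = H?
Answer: 5519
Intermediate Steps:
f = 88209 (f = (-307 + 10)² = (-297)² = 88209)
f + A = 88209 - 82690 = 5519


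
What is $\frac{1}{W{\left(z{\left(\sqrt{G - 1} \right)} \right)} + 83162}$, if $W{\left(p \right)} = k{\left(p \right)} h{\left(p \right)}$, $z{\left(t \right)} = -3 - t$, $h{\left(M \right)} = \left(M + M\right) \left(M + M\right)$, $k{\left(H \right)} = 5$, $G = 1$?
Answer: $\frac{1}{83342} \approx 1.1999 \cdot 10^{-5}$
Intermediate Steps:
$h{\left(M \right)} = 4 M^{2}$ ($h{\left(M \right)} = 2 M 2 M = 4 M^{2}$)
$W{\left(p \right)} = 20 p^{2}$ ($W{\left(p \right)} = 5 \cdot 4 p^{2} = 20 p^{2}$)
$\frac{1}{W{\left(z{\left(\sqrt{G - 1} \right)} \right)} + 83162} = \frac{1}{20 \left(-3 - \sqrt{1 - 1}\right)^{2} + 83162} = \frac{1}{20 \left(-3 - \sqrt{0}\right)^{2} + 83162} = \frac{1}{20 \left(-3 - 0\right)^{2} + 83162} = \frac{1}{20 \left(-3 + 0\right)^{2} + 83162} = \frac{1}{20 \left(-3\right)^{2} + 83162} = \frac{1}{20 \cdot 9 + 83162} = \frac{1}{180 + 83162} = \frac{1}{83342}$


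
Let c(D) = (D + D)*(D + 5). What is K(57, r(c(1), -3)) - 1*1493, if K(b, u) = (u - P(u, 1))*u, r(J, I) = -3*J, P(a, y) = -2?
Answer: -269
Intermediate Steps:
c(D) = 2*D*(5 + D) (c(D) = (2*D)*(5 + D) = 2*D*(5 + D))
K(b, u) = u*(2 + u) (K(b, u) = (u - 1*(-2))*u = (u + 2)*u = (2 + u)*u = u*(2 + u))
K(57, r(c(1), -3)) - 1*1493 = (-6*(5 + 1))*(2 - 6*(5 + 1)) - 1*1493 = (-6*6)*(2 - 6*6) - 1493 = (-3*12)*(2 - 3*12) - 1493 = -36*(2 - 36) - 1493 = -36*(-34) - 1493 = 1224 - 1493 = -269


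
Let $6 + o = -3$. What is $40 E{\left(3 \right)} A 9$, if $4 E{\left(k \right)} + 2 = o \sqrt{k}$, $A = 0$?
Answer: $0$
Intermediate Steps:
$o = -9$ ($o = -6 - 3 = -9$)
$E{\left(k \right)} = - \frac{1}{2} - \frac{9 \sqrt{k}}{4}$ ($E{\left(k \right)} = - \frac{1}{2} + \frac{\left(-9\right) \sqrt{k}}{4} = - \frac{1}{2} - \frac{9 \sqrt{k}}{4}$)
$40 E{\left(3 \right)} A 9 = 40 \left(- \frac{1}{2} - \frac{9 \sqrt{3}}{4}\right) 0 \cdot 9 = \left(-20 - 90 \sqrt{3}\right) 0 = 0$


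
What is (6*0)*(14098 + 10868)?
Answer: 0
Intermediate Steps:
(6*0)*(14098 + 10868) = 0*24966 = 0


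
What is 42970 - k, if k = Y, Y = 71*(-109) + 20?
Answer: 50689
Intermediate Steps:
Y = -7719 (Y = -7739 + 20 = -7719)
k = -7719
42970 - k = 42970 - 1*(-7719) = 42970 + 7719 = 50689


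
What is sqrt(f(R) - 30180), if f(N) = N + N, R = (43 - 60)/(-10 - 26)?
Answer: I*sqrt(1086446)/6 ≈ 173.72*I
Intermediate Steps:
R = 17/36 (R = -17/(-36) = -17*(-1/36) = 17/36 ≈ 0.47222)
f(N) = 2*N
sqrt(f(R) - 30180) = sqrt(2*(17/36) - 30180) = sqrt(17/18 - 30180) = sqrt(-543223/18) = I*sqrt(1086446)/6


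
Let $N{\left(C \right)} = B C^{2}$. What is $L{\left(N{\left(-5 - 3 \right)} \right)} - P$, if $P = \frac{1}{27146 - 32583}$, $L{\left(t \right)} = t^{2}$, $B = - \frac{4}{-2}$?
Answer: $\frac{89079809}{5437} \approx 16384.0$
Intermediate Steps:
$B = 2$ ($B = \left(-4\right) \left(- \frac{1}{2}\right) = 2$)
$N{\left(C \right)} = 2 C^{2}$
$P = - \frac{1}{5437}$ ($P = \frac{1}{-5437} = - \frac{1}{5437} \approx -0.00018393$)
$L{\left(N{\left(-5 - 3 \right)} \right)} - P = \left(2 \left(-5 - 3\right)^{2}\right)^{2} - - \frac{1}{5437} = \left(2 \left(-5 - 3\right)^{2}\right)^{2} + \frac{1}{5437} = \left(2 \left(-8\right)^{2}\right)^{2} + \frac{1}{5437} = \left(2 \cdot 64\right)^{2} + \frac{1}{5437} = 128^{2} + \frac{1}{5437} = 16384 + \frac{1}{5437} = \frac{89079809}{5437}$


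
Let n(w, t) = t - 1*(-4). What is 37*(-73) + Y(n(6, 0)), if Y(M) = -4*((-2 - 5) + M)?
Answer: -2689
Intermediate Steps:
n(w, t) = 4 + t (n(w, t) = t + 4 = 4 + t)
Y(M) = 28 - 4*M (Y(M) = -4*(-7 + M) = 28 - 4*M)
37*(-73) + Y(n(6, 0)) = 37*(-73) + (28 - 4*(4 + 0)) = -2701 + (28 - 4*4) = -2701 + (28 - 16) = -2701 + 12 = -2689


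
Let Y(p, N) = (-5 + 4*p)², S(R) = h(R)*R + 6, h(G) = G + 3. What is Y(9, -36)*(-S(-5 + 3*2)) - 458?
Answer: -10068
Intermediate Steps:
h(G) = 3 + G
S(R) = 6 + R*(3 + R) (S(R) = (3 + R)*R + 6 = R*(3 + R) + 6 = 6 + R*(3 + R))
Y(9, -36)*(-S(-5 + 3*2)) - 458 = (-5 + 4*9)²*(-(6 + (-5 + 3*2)*(3 + (-5 + 3*2)))) - 458 = (-5 + 36)²*(-(6 + (-5 + 6)*(3 + (-5 + 6)))) - 458 = 31²*(-(6 + 1*(3 + 1))) - 458 = 961*(-(6 + 1*4)) - 458 = 961*(-(6 + 4)) - 458 = 961*(-1*10) - 458 = 961*(-10) - 458 = -9610 - 458 = -10068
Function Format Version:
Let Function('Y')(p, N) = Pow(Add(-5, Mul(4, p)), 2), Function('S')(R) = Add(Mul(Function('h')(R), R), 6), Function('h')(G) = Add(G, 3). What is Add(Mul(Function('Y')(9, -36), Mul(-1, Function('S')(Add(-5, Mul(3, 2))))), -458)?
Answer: -10068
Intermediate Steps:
Function('h')(G) = Add(3, G)
Function('S')(R) = Add(6, Mul(R, Add(3, R))) (Function('S')(R) = Add(Mul(Add(3, R), R), 6) = Add(Mul(R, Add(3, R)), 6) = Add(6, Mul(R, Add(3, R))))
Add(Mul(Function('Y')(9, -36), Mul(-1, Function('S')(Add(-5, Mul(3, 2))))), -458) = Add(Mul(Pow(Add(-5, Mul(4, 9)), 2), Mul(-1, Add(6, Mul(Add(-5, Mul(3, 2)), Add(3, Add(-5, Mul(3, 2))))))), -458) = Add(Mul(Pow(Add(-5, 36), 2), Mul(-1, Add(6, Mul(Add(-5, 6), Add(3, Add(-5, 6)))))), -458) = Add(Mul(Pow(31, 2), Mul(-1, Add(6, Mul(1, Add(3, 1))))), -458) = Add(Mul(961, Mul(-1, Add(6, Mul(1, 4)))), -458) = Add(Mul(961, Mul(-1, Add(6, 4))), -458) = Add(Mul(961, Mul(-1, 10)), -458) = Add(Mul(961, -10), -458) = Add(-9610, -458) = -10068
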